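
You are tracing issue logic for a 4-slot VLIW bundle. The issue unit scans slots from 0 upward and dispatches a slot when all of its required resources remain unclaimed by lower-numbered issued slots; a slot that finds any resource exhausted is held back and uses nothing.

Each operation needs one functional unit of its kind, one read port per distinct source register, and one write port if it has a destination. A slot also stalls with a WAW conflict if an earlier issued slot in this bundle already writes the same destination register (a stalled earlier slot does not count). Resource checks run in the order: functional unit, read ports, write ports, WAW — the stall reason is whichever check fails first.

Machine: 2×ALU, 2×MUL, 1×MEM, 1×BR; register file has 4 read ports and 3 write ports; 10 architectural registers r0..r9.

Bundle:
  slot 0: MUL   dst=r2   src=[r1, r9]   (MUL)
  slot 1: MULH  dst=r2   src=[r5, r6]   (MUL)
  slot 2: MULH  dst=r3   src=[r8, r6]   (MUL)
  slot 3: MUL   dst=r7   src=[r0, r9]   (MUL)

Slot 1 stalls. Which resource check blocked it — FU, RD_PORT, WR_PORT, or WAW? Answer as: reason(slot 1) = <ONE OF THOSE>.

  0. MUL→r2 ⇒ go  {2A/1Mu/1Ld/1B | 2r 2w}
  1. MUL→r2 ⇒ no(WAW)  {2A/1Mu/1Ld/1B | 2r 2w}
  2. MUL→r3 ⇒ go  {2A/0Mu/1Ld/1B | 0r 1w}
  3. MUL→r7 ⇒ no(FU)  {2A/0Mu/1Ld/1B | 0r 1w}

reason(slot 1) = WAW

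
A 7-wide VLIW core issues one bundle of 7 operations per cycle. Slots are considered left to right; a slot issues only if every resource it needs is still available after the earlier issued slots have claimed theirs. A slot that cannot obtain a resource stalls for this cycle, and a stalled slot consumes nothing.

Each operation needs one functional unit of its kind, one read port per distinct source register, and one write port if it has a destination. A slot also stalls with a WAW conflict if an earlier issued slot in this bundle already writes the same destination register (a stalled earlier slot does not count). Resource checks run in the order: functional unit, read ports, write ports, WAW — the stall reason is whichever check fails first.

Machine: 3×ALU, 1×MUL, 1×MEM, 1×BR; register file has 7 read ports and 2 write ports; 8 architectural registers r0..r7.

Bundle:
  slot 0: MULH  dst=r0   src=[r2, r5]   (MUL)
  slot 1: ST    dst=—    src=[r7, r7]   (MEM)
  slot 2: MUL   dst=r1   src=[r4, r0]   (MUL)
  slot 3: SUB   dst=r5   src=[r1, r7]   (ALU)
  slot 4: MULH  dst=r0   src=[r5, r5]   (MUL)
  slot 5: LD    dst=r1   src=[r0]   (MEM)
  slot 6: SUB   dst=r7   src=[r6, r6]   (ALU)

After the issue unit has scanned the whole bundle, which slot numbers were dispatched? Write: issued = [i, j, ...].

issued = [0, 1, 3]

  0. MUL→r0 ⇒ go  {3A/0Mu/1Ld/1B | 5r 1w}
  1. MEM ⇒ go  {3A/0Mu/0Ld/1B | 4r 1w}
  2. MUL→r1 ⇒ no(FU)  {3A/0Mu/0Ld/1B | 4r 1w}
  3. ALU→r5 ⇒ go  {2A/0Mu/0Ld/1B | 2r 0w}
  4. MUL→r0 ⇒ no(FU)  {2A/0Mu/0Ld/1B | 2r 0w}
  5. MEM→r1 ⇒ no(FU)  {2A/0Mu/0Ld/1B | 2r 0w}
  6. ALU→r7 ⇒ no(WR_PORT)  {2A/0Mu/0Ld/1B | 2r 0w}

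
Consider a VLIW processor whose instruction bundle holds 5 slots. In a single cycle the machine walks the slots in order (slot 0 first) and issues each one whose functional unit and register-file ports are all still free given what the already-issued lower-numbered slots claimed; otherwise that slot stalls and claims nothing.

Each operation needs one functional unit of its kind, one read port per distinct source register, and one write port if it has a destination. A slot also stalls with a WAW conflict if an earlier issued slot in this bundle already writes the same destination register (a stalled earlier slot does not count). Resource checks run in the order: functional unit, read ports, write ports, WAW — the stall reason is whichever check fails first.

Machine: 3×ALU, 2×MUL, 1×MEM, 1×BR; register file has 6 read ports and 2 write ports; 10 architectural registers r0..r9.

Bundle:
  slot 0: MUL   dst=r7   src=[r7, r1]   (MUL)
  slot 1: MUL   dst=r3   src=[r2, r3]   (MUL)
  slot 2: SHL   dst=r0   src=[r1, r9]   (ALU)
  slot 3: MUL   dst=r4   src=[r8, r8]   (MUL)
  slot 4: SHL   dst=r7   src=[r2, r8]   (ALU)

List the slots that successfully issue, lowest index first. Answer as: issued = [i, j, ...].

#0 MUL src=r7,r1 dispatched  <A:3 Mu:1 Ld:1 B:1 rd:4 wr:1>
#1 MUL src=r2,r3 dispatched  <A:3 Mu:0 Ld:1 B:1 rd:2 wr:0>
#2 ALU src=r1,r9 held:WR_PORT  <A:3 Mu:0 Ld:1 B:1 rd:2 wr:0>
#3 MUL src=r8,r8 held:FU  <A:3 Mu:0 Ld:1 B:1 rd:2 wr:0>
#4 ALU src=r2,r8 held:WR_PORT  <A:3 Mu:0 Ld:1 B:1 rd:2 wr:0>

issued = [0, 1]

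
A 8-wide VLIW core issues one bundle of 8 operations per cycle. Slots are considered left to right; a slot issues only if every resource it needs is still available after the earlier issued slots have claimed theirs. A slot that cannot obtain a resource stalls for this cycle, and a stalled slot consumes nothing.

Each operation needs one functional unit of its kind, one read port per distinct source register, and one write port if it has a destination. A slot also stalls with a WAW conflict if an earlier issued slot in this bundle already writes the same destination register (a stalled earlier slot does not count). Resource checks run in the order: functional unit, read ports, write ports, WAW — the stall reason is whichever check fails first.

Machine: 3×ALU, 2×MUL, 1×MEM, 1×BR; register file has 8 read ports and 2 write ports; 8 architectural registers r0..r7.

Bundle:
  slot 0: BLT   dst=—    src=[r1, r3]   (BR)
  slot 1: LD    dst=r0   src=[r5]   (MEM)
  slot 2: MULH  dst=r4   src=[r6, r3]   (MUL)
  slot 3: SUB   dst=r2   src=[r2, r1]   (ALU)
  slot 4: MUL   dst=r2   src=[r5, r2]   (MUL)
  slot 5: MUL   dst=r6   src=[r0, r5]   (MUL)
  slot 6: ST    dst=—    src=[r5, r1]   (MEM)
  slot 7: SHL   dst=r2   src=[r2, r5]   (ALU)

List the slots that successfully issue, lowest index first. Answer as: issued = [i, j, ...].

(0) want 1×BR +2rd +0wr — yes → AL3|MU2|ME1|BR0|rd6|wr2
(1) want 1×MEM +1rd +1wr — yes → AL3|MU2|ME0|BR0|rd5|wr1
(2) want 1×MUL +2rd +1wr — yes → AL3|MU1|ME0|BR0|rd3|wr0
(3) want 1×ALU +2rd +1wr — WR_PORT → AL3|MU1|ME0|BR0|rd3|wr0
(4) want 1×MUL +2rd +1wr — WR_PORT → AL3|MU1|ME0|BR0|rd3|wr0
(5) want 1×MUL +2rd +1wr — WR_PORT → AL3|MU1|ME0|BR0|rd3|wr0
(6) want 1×MEM +2rd +0wr — FU → AL3|MU1|ME0|BR0|rd3|wr0
(7) want 1×ALU +2rd +1wr — WR_PORT → AL3|MU1|ME0|BR0|rd3|wr0

issued = [0, 1, 2]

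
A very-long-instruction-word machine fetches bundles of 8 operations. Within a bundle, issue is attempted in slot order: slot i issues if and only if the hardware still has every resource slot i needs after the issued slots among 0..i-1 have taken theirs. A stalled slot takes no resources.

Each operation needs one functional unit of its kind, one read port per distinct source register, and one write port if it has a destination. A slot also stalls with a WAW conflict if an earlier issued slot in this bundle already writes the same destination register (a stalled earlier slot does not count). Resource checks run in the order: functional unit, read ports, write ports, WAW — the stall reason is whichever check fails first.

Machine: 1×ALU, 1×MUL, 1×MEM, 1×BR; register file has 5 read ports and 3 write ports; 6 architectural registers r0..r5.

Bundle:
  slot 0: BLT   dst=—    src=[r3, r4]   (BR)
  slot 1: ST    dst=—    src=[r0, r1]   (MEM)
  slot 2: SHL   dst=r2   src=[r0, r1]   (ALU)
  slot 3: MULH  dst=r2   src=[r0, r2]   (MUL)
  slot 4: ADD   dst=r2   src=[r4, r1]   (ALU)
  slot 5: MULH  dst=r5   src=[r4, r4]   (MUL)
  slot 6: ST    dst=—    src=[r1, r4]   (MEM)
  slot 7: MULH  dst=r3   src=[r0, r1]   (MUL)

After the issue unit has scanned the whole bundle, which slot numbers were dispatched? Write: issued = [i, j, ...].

slot 0 (BR): ISSUE — free A1,Mu1,Ld1,B0 rp3 wp3
slot 1 (MEM): ISSUE — free A1,Mu1,Ld0,B0 rp1 wp3
slot 2 (ALU): stall RD_PORT — free A1,Mu1,Ld0,B0 rp1 wp3
slot 3 (MUL): stall RD_PORT — free A1,Mu1,Ld0,B0 rp1 wp3
slot 4 (ALU): stall RD_PORT — free A1,Mu1,Ld0,B0 rp1 wp3
slot 5 (MUL): ISSUE — free A1,Mu0,Ld0,B0 rp0 wp2
slot 6 (MEM): stall FU — free A1,Mu0,Ld0,B0 rp0 wp2
slot 7 (MUL): stall FU — free A1,Mu0,Ld0,B0 rp0 wp2

issued = [0, 1, 5]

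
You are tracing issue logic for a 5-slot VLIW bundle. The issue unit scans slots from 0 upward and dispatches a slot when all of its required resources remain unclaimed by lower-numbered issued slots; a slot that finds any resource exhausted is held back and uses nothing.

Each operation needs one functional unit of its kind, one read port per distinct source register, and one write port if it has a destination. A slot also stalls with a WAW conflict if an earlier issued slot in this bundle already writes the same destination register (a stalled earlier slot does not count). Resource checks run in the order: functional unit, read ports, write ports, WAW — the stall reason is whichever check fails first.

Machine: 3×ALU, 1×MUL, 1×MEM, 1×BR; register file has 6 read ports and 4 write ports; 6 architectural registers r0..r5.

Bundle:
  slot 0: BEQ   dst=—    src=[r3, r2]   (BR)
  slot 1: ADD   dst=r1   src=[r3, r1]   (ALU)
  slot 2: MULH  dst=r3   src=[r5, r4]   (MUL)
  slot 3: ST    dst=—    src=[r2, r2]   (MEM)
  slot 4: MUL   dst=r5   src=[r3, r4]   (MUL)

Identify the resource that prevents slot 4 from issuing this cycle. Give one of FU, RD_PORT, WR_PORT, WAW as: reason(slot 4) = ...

[0] BR needs rd=2 wr=0: ok; after: ALU=3 MUL=1 MEM=1 BR=0, R=4, W=4
[1] ALU needs rd=2 wr=1: ok; after: ALU=2 MUL=1 MEM=1 BR=0, R=2, W=3
[2] MUL needs rd=2 wr=1: ok; after: ALU=2 MUL=0 MEM=1 BR=0, R=0, W=2
[3] MEM needs rd=1 wr=0: RD_PORT; after: ALU=2 MUL=0 MEM=1 BR=0, R=0, W=2
[4] MUL needs rd=2 wr=1: FU; after: ALU=2 MUL=0 MEM=1 BR=0, R=0, W=2

reason(slot 4) = FU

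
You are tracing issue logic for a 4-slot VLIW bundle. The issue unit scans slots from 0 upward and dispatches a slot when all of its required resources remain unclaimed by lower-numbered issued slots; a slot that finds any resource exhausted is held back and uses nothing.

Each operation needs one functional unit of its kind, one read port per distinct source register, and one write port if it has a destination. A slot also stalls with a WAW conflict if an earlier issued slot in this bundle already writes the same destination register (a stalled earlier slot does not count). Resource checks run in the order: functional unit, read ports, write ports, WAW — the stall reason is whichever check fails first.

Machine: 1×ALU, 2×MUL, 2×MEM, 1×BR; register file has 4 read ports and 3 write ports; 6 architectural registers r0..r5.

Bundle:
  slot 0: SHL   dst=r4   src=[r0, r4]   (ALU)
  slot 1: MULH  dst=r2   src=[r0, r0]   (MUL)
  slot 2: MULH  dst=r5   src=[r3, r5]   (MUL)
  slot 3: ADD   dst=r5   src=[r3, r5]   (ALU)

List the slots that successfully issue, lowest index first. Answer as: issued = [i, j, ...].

slot 0 (ALU): ISSUE — free A0,Mu2,Ld2,B1 rp2 wp2
slot 1 (MUL): ISSUE — free A0,Mu1,Ld2,B1 rp1 wp1
slot 2 (MUL): stall RD_PORT — free A0,Mu1,Ld2,B1 rp1 wp1
slot 3 (ALU): stall FU — free A0,Mu1,Ld2,B1 rp1 wp1

issued = [0, 1]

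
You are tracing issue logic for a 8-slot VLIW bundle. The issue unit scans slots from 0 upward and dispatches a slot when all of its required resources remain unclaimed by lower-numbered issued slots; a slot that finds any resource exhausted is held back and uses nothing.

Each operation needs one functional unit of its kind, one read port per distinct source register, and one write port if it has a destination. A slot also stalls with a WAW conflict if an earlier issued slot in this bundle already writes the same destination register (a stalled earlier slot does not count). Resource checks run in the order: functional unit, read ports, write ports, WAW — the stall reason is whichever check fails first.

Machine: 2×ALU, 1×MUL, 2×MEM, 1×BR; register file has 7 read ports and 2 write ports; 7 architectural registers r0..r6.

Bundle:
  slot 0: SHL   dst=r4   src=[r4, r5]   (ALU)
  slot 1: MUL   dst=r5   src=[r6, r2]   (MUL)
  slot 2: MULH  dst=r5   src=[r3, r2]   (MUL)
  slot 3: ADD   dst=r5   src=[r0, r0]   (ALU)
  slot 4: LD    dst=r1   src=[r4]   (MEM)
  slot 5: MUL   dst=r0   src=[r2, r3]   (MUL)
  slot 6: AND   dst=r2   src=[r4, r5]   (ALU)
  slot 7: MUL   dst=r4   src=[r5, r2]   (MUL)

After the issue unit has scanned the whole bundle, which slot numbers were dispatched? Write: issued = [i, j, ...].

slot 0 (ALU): ISSUE — free A1,Mu1,Ld2,B1 rp5 wp1
slot 1 (MUL): ISSUE — free A1,Mu0,Ld2,B1 rp3 wp0
slot 2 (MUL): stall FU — free A1,Mu0,Ld2,B1 rp3 wp0
slot 3 (ALU): stall WR_PORT — free A1,Mu0,Ld2,B1 rp3 wp0
slot 4 (MEM): stall WR_PORT — free A1,Mu0,Ld2,B1 rp3 wp0
slot 5 (MUL): stall FU — free A1,Mu0,Ld2,B1 rp3 wp0
slot 6 (ALU): stall WR_PORT — free A1,Mu0,Ld2,B1 rp3 wp0
slot 7 (MUL): stall FU — free A1,Mu0,Ld2,B1 rp3 wp0

issued = [0, 1]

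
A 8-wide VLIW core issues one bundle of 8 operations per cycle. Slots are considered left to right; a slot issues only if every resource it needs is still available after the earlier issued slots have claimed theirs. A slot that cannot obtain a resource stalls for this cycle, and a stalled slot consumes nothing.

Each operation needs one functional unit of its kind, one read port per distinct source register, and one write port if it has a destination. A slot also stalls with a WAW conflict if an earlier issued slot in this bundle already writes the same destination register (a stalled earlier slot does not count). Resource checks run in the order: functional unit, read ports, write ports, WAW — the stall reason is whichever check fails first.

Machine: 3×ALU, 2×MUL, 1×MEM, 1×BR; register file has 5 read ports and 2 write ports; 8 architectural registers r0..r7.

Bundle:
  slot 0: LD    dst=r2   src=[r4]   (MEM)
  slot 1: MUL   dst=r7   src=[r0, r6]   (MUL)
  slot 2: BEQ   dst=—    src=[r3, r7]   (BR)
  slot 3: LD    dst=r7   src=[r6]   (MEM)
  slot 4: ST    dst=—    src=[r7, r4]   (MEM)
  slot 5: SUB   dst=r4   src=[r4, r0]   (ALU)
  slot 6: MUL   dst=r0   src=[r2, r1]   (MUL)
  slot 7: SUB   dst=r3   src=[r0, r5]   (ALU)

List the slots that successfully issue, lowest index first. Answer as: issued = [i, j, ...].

[0] MEM needs rd=1 wr=1: ok; after: ALU=3 MUL=2 MEM=0 BR=1, R=4, W=1
[1] MUL needs rd=2 wr=1: ok; after: ALU=3 MUL=1 MEM=0 BR=1, R=2, W=0
[2] BR needs rd=2 wr=0: ok; after: ALU=3 MUL=1 MEM=0 BR=0, R=0, W=0
[3] MEM needs rd=1 wr=1: FU; after: ALU=3 MUL=1 MEM=0 BR=0, R=0, W=0
[4] MEM needs rd=2 wr=0: FU; after: ALU=3 MUL=1 MEM=0 BR=0, R=0, W=0
[5] ALU needs rd=2 wr=1: RD_PORT; after: ALU=3 MUL=1 MEM=0 BR=0, R=0, W=0
[6] MUL needs rd=2 wr=1: RD_PORT; after: ALU=3 MUL=1 MEM=0 BR=0, R=0, W=0
[7] ALU needs rd=2 wr=1: RD_PORT; after: ALU=3 MUL=1 MEM=0 BR=0, R=0, W=0

issued = [0, 1, 2]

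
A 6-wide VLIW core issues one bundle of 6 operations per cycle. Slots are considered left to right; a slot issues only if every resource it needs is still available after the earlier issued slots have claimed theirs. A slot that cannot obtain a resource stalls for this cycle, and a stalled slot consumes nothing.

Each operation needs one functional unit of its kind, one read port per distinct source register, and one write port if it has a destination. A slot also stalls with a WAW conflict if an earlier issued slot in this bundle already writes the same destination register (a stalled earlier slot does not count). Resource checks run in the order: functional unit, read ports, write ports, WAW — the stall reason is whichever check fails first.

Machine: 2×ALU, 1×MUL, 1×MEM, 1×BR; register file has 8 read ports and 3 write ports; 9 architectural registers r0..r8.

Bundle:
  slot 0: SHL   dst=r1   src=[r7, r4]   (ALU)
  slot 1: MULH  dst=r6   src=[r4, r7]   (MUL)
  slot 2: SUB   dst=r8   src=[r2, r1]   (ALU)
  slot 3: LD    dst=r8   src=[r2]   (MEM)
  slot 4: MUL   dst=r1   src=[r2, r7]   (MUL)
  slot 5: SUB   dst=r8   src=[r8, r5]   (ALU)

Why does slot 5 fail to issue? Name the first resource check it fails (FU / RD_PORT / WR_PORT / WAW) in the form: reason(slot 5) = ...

reason(slot 5) = FU

slot 0 (ALU): ISSUE — free A1,Mu1,Ld1,B1 rp6 wp2
slot 1 (MUL): ISSUE — free A1,Mu0,Ld1,B1 rp4 wp1
slot 2 (ALU): ISSUE — free A0,Mu0,Ld1,B1 rp2 wp0
slot 3 (MEM): stall WR_PORT — free A0,Mu0,Ld1,B1 rp2 wp0
slot 4 (MUL): stall FU — free A0,Mu0,Ld1,B1 rp2 wp0
slot 5 (ALU): stall FU — free A0,Mu0,Ld1,B1 rp2 wp0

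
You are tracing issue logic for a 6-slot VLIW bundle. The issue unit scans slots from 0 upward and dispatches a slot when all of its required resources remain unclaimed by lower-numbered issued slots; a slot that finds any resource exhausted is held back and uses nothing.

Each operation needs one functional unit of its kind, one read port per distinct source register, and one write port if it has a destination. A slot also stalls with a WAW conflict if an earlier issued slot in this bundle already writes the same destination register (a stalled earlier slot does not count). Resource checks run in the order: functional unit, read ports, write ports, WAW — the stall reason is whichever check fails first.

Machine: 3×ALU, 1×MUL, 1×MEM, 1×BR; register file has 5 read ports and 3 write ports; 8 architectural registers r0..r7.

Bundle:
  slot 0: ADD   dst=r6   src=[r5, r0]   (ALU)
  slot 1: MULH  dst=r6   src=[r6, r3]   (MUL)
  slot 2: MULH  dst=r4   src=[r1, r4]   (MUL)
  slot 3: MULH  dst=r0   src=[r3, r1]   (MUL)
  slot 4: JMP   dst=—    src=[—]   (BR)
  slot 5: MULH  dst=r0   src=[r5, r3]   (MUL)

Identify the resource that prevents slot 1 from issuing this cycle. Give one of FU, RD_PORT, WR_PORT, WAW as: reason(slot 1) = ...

slot 0 (ALU): ISSUE — free A2,Mu1,Ld1,B1 rp3 wp2
slot 1 (MUL): stall WAW — free A2,Mu1,Ld1,B1 rp3 wp2
slot 2 (MUL): ISSUE — free A2,Mu0,Ld1,B1 rp1 wp1
slot 3 (MUL): stall FU — free A2,Mu0,Ld1,B1 rp1 wp1
slot 4 (BR): ISSUE — free A2,Mu0,Ld1,B0 rp1 wp1
slot 5 (MUL): stall FU — free A2,Mu0,Ld1,B0 rp1 wp1

reason(slot 1) = WAW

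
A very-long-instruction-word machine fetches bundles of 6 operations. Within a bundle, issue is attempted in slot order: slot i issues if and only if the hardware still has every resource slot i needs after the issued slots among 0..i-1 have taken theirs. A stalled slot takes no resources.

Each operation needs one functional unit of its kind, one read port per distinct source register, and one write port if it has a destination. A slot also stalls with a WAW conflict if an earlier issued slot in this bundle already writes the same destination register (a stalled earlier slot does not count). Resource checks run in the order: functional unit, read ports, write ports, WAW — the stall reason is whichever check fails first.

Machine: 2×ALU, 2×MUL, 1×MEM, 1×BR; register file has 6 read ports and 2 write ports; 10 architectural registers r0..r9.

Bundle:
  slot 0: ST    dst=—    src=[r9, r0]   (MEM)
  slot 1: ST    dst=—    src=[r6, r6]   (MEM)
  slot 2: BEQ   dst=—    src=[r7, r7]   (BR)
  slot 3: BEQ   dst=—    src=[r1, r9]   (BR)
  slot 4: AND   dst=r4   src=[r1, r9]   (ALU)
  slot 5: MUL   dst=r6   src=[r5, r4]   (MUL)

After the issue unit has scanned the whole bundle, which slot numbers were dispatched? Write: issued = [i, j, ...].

issued = [0, 2, 4]

  0. MEM ⇒ go  {2A/2Mu/0Ld/1B | 4r 2w}
  1. MEM ⇒ no(FU)  {2A/2Mu/0Ld/1B | 4r 2w}
  2. BR ⇒ go  {2A/2Mu/0Ld/0B | 3r 2w}
  3. BR ⇒ no(FU)  {2A/2Mu/0Ld/0B | 3r 2w}
  4. ALU→r4 ⇒ go  {1A/2Mu/0Ld/0B | 1r 1w}
  5. MUL→r6 ⇒ no(RD_PORT)  {1A/2Mu/0Ld/0B | 1r 1w}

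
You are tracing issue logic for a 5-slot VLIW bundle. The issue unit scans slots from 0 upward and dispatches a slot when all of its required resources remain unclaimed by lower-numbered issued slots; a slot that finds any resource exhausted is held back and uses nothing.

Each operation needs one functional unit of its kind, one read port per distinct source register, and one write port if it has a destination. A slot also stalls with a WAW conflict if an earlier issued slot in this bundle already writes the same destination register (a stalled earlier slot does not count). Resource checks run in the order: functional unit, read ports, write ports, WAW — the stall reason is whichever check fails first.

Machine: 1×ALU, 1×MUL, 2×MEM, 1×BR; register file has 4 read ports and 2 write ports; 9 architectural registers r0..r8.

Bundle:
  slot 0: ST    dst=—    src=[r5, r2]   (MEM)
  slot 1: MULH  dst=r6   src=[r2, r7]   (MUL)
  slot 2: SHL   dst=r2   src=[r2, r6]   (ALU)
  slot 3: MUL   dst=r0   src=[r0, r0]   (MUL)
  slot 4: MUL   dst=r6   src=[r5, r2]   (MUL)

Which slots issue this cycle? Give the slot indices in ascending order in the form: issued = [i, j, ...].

[0] MEM needs rd=2 wr=0: ok; after: ALU=1 MUL=1 MEM=1 BR=1, R=2, W=2
[1] MUL needs rd=2 wr=1: ok; after: ALU=1 MUL=0 MEM=1 BR=1, R=0, W=1
[2] ALU needs rd=2 wr=1: RD_PORT; after: ALU=1 MUL=0 MEM=1 BR=1, R=0, W=1
[3] MUL needs rd=1 wr=1: FU; after: ALU=1 MUL=0 MEM=1 BR=1, R=0, W=1
[4] MUL needs rd=2 wr=1: FU; after: ALU=1 MUL=0 MEM=1 BR=1, R=0, W=1

issued = [0, 1]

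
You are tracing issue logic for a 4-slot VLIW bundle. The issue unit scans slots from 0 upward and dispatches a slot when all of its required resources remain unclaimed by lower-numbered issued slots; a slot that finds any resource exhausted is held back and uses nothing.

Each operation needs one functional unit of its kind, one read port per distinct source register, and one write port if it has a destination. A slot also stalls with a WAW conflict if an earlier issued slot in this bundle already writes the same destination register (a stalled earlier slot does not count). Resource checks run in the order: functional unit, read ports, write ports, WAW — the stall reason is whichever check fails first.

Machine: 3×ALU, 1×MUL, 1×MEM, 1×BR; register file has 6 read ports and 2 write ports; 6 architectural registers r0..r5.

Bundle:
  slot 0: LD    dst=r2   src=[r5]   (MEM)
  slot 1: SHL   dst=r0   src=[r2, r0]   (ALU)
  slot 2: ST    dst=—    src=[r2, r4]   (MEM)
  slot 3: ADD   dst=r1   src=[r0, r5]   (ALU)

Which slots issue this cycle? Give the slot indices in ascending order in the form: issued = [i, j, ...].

#0 MEM src=r5 dispatched  <A:3 Mu:1 Ld:0 B:1 rd:5 wr:1>
#1 ALU src=r2,r0 dispatched  <A:2 Mu:1 Ld:0 B:1 rd:3 wr:0>
#2 MEM src=r2,r4 held:FU  <A:2 Mu:1 Ld:0 B:1 rd:3 wr:0>
#3 ALU src=r0,r5 held:WR_PORT  <A:2 Mu:1 Ld:0 B:1 rd:3 wr:0>

issued = [0, 1]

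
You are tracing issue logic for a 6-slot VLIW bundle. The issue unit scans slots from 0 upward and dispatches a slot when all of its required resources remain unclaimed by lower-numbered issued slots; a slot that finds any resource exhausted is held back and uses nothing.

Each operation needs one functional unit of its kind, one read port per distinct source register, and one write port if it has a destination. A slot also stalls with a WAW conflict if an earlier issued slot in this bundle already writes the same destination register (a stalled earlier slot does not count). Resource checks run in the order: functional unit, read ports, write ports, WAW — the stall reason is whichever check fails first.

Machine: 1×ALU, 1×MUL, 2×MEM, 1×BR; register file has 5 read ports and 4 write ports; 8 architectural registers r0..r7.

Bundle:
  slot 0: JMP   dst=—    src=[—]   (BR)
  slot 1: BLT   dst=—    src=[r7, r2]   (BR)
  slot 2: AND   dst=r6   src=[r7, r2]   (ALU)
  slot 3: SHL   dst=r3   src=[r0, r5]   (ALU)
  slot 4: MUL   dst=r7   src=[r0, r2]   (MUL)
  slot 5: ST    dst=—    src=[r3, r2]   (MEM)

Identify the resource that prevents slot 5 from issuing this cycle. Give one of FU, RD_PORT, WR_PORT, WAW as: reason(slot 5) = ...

  0. BR ⇒ go  {1A/1Mu/2Ld/0B | 5r 4w}
  1. BR ⇒ no(FU)  {1A/1Mu/2Ld/0B | 5r 4w}
  2. ALU→r6 ⇒ go  {0A/1Mu/2Ld/0B | 3r 3w}
  3. ALU→r3 ⇒ no(FU)  {0A/1Mu/2Ld/0B | 3r 3w}
  4. MUL→r7 ⇒ go  {0A/0Mu/2Ld/0B | 1r 2w}
  5. MEM ⇒ no(RD_PORT)  {0A/0Mu/2Ld/0B | 1r 2w}

reason(slot 5) = RD_PORT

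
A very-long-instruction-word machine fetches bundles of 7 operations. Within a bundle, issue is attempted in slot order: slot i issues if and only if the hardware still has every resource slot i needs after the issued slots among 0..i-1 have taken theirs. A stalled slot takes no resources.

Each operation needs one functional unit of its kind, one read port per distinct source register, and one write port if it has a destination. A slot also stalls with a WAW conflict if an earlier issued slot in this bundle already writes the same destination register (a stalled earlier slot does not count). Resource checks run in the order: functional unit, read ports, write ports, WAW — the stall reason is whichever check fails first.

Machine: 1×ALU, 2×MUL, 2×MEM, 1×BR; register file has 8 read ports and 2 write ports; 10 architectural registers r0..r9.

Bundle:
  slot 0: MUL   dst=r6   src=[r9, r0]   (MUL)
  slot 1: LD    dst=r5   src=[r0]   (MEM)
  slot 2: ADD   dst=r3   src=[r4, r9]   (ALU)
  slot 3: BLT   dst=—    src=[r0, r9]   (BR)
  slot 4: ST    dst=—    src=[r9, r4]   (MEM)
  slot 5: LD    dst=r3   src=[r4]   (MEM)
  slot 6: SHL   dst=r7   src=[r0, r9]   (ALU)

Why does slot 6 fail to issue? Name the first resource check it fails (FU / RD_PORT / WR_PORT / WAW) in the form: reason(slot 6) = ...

slot 0 (MUL): ISSUE — free A1,Mu1,Ld2,B1 rp6 wp1
slot 1 (MEM): ISSUE — free A1,Mu1,Ld1,B1 rp5 wp0
slot 2 (ALU): stall WR_PORT — free A1,Mu1,Ld1,B1 rp5 wp0
slot 3 (BR): ISSUE — free A1,Mu1,Ld1,B0 rp3 wp0
slot 4 (MEM): ISSUE — free A1,Mu1,Ld0,B0 rp1 wp0
slot 5 (MEM): stall FU — free A1,Mu1,Ld0,B0 rp1 wp0
slot 6 (ALU): stall RD_PORT — free A1,Mu1,Ld0,B0 rp1 wp0

reason(slot 6) = RD_PORT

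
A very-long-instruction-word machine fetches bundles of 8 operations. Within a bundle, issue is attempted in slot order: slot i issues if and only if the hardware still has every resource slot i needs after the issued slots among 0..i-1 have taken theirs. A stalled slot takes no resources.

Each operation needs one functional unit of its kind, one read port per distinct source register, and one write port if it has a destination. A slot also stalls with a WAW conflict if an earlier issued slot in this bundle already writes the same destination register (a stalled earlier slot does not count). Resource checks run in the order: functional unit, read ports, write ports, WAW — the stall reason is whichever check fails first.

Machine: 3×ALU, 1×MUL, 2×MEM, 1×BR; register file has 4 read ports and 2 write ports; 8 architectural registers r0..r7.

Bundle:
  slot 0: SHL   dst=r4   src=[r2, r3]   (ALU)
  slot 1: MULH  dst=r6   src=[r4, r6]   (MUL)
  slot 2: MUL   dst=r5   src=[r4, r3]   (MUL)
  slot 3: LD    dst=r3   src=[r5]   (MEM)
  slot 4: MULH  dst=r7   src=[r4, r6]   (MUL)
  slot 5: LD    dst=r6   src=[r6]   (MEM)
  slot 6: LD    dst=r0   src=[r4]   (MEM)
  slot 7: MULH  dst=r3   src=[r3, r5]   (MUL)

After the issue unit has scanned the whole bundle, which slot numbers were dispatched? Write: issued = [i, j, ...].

slot 0 (ALU): ISSUE — free A2,Mu1,Ld2,B1 rp2 wp1
slot 1 (MUL): ISSUE — free A2,Mu0,Ld2,B1 rp0 wp0
slot 2 (MUL): stall FU — free A2,Mu0,Ld2,B1 rp0 wp0
slot 3 (MEM): stall RD_PORT — free A2,Mu0,Ld2,B1 rp0 wp0
slot 4 (MUL): stall FU — free A2,Mu0,Ld2,B1 rp0 wp0
slot 5 (MEM): stall RD_PORT — free A2,Mu0,Ld2,B1 rp0 wp0
slot 6 (MEM): stall RD_PORT — free A2,Mu0,Ld2,B1 rp0 wp0
slot 7 (MUL): stall FU — free A2,Mu0,Ld2,B1 rp0 wp0

issued = [0, 1]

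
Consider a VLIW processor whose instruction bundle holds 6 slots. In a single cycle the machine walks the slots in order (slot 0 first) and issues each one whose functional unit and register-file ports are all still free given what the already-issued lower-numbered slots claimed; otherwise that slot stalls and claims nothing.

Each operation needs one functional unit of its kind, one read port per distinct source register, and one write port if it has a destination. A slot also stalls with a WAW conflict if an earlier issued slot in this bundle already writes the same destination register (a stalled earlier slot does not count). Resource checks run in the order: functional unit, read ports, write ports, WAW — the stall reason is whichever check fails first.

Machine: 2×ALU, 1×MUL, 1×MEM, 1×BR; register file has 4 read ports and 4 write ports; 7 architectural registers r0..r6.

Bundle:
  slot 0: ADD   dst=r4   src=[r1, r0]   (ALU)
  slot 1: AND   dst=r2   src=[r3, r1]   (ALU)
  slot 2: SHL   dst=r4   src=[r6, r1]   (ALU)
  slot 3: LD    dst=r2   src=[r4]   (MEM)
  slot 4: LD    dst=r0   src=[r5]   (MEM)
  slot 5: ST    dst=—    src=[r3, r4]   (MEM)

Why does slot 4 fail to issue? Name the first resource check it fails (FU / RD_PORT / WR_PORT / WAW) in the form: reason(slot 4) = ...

reason(slot 4) = RD_PORT

(0) want 1×ALU +2rd +1wr — yes → AL1|MU1|ME1|BR1|rd2|wr3
(1) want 1×ALU +2rd +1wr — yes → AL0|MU1|ME1|BR1|rd0|wr2
(2) want 1×ALU +2rd +1wr — FU → AL0|MU1|ME1|BR1|rd0|wr2
(3) want 1×MEM +1rd +1wr — RD_PORT → AL0|MU1|ME1|BR1|rd0|wr2
(4) want 1×MEM +1rd +1wr — RD_PORT → AL0|MU1|ME1|BR1|rd0|wr2
(5) want 1×MEM +2rd +0wr — RD_PORT → AL0|MU1|ME1|BR1|rd0|wr2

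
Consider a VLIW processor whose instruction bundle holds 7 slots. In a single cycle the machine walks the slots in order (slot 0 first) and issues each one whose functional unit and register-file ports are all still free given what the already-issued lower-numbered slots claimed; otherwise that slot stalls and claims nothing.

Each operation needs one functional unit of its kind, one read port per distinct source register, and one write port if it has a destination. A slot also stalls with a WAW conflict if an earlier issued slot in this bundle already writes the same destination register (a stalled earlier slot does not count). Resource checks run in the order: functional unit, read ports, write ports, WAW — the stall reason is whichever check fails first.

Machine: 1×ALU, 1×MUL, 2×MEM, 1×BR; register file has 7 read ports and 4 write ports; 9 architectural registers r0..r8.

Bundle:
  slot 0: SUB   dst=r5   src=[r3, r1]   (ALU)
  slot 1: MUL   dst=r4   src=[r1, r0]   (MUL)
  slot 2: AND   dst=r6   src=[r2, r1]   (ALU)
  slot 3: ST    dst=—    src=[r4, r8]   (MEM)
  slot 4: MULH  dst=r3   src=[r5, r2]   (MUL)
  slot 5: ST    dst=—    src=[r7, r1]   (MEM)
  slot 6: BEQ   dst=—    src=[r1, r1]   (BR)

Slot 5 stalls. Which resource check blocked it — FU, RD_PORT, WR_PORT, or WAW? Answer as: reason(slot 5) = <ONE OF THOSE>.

#0 ALU src=r3,r1 dispatched  <A:0 Mu:1 Ld:2 B:1 rd:5 wr:3>
#1 MUL src=r1,r0 dispatched  <A:0 Mu:0 Ld:2 B:1 rd:3 wr:2>
#2 ALU src=r2,r1 held:FU  <A:0 Mu:0 Ld:2 B:1 rd:3 wr:2>
#3 MEM src=r4,r8 dispatched  <A:0 Mu:0 Ld:1 B:1 rd:1 wr:2>
#4 MUL src=r5,r2 held:FU  <A:0 Mu:0 Ld:1 B:1 rd:1 wr:2>
#5 MEM src=r7,r1 held:RD_PORT  <A:0 Mu:0 Ld:1 B:1 rd:1 wr:2>
#6 BR src=r1,r1 dispatched  <A:0 Mu:0 Ld:1 B:0 rd:0 wr:2>

reason(slot 5) = RD_PORT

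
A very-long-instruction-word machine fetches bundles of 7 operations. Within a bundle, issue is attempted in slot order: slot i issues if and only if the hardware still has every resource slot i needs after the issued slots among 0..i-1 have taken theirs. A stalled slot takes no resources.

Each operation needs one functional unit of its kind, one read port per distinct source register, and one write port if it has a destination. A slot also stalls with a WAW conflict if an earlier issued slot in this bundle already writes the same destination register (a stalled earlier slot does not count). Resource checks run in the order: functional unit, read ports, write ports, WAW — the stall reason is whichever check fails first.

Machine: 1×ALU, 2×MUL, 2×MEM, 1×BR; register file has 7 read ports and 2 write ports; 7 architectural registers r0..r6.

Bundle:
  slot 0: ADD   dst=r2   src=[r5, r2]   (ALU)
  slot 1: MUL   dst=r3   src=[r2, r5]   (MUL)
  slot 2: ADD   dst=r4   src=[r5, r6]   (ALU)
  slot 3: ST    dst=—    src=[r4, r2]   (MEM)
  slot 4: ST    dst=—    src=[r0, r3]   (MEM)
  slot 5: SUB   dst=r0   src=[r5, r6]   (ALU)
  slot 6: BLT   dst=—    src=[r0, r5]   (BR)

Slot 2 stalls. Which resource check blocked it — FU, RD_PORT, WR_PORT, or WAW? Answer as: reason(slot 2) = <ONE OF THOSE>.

reason(slot 2) = FU

[0] ALU needs rd=2 wr=1: ok; after: ALU=0 MUL=2 MEM=2 BR=1, R=5, W=1
[1] MUL needs rd=2 wr=1: ok; after: ALU=0 MUL=1 MEM=2 BR=1, R=3, W=0
[2] ALU needs rd=2 wr=1: FU; after: ALU=0 MUL=1 MEM=2 BR=1, R=3, W=0
[3] MEM needs rd=2 wr=0: ok; after: ALU=0 MUL=1 MEM=1 BR=1, R=1, W=0
[4] MEM needs rd=2 wr=0: RD_PORT; after: ALU=0 MUL=1 MEM=1 BR=1, R=1, W=0
[5] ALU needs rd=2 wr=1: FU; after: ALU=0 MUL=1 MEM=1 BR=1, R=1, W=0
[6] BR needs rd=2 wr=0: RD_PORT; after: ALU=0 MUL=1 MEM=1 BR=1, R=1, W=0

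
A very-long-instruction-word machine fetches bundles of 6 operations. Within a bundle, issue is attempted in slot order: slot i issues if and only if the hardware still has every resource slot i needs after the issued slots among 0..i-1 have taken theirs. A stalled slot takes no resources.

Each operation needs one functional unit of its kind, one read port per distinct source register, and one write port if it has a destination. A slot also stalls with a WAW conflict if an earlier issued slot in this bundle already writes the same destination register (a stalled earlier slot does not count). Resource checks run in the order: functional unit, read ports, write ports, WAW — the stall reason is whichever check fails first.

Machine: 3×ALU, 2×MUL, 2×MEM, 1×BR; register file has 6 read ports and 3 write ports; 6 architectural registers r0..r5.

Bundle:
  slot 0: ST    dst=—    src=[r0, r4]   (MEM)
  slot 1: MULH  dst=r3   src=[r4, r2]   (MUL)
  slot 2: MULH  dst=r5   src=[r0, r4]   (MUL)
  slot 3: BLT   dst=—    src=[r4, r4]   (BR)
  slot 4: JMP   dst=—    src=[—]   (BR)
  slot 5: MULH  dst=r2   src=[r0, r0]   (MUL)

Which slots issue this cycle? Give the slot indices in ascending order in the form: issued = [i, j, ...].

issued = [0, 1, 2, 4]

  0. MEM ⇒ go  {3A/2Mu/1Ld/1B | 4r 3w}
  1. MUL→r3 ⇒ go  {3A/1Mu/1Ld/1B | 2r 2w}
  2. MUL→r5 ⇒ go  {3A/0Mu/1Ld/1B | 0r 1w}
  3. BR ⇒ no(RD_PORT)  {3A/0Mu/1Ld/1B | 0r 1w}
  4. BR ⇒ go  {3A/0Mu/1Ld/0B | 0r 1w}
  5. MUL→r2 ⇒ no(FU)  {3A/0Mu/1Ld/0B | 0r 1w}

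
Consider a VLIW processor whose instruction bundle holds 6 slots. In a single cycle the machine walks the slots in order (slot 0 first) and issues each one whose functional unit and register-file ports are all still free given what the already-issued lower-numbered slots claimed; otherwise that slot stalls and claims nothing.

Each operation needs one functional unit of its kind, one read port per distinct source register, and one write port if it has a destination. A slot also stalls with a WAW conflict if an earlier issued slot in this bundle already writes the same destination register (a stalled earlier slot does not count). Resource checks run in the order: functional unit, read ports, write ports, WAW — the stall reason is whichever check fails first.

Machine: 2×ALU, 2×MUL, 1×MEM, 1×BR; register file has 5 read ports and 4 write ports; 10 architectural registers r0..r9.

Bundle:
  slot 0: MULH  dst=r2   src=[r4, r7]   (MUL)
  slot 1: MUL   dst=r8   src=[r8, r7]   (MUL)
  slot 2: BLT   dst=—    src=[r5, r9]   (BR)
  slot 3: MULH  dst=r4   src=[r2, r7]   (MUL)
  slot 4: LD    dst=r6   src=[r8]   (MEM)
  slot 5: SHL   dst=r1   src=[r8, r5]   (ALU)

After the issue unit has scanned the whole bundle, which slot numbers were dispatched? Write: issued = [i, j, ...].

issued = [0, 1, 4]

(0) want 1×MUL +2rd +1wr — yes → AL2|MU1|ME1|BR1|rd3|wr3
(1) want 1×MUL +2rd +1wr — yes → AL2|MU0|ME1|BR1|rd1|wr2
(2) want 1×BR +2rd +0wr — RD_PORT → AL2|MU0|ME1|BR1|rd1|wr2
(3) want 1×MUL +2rd +1wr — FU → AL2|MU0|ME1|BR1|rd1|wr2
(4) want 1×MEM +1rd +1wr — yes → AL2|MU0|ME0|BR1|rd0|wr1
(5) want 1×ALU +2rd +1wr — RD_PORT → AL2|MU0|ME0|BR1|rd0|wr1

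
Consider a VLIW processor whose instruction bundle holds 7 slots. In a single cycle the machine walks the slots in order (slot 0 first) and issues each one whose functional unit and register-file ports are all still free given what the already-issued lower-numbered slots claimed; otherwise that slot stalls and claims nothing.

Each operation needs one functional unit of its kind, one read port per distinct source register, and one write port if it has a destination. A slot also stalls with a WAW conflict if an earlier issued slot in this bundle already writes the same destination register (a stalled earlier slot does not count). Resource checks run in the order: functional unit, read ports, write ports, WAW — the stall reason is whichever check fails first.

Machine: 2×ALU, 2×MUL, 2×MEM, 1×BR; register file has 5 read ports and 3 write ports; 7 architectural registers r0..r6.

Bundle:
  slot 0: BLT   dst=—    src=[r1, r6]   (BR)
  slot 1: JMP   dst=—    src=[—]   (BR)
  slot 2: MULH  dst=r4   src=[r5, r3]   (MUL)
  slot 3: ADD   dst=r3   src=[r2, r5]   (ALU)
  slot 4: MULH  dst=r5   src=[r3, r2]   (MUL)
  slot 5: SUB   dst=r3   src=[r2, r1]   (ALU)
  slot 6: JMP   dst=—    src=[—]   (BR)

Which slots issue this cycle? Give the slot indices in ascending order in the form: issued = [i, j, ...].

issued = [0, 2]

[0] BR needs rd=2 wr=0: ok; after: ALU=2 MUL=2 MEM=2 BR=0, R=3, W=3
[1] BR needs rd=0 wr=0: FU; after: ALU=2 MUL=2 MEM=2 BR=0, R=3, W=3
[2] MUL needs rd=2 wr=1: ok; after: ALU=2 MUL=1 MEM=2 BR=0, R=1, W=2
[3] ALU needs rd=2 wr=1: RD_PORT; after: ALU=2 MUL=1 MEM=2 BR=0, R=1, W=2
[4] MUL needs rd=2 wr=1: RD_PORT; after: ALU=2 MUL=1 MEM=2 BR=0, R=1, W=2
[5] ALU needs rd=2 wr=1: RD_PORT; after: ALU=2 MUL=1 MEM=2 BR=0, R=1, W=2
[6] BR needs rd=0 wr=0: FU; after: ALU=2 MUL=1 MEM=2 BR=0, R=1, W=2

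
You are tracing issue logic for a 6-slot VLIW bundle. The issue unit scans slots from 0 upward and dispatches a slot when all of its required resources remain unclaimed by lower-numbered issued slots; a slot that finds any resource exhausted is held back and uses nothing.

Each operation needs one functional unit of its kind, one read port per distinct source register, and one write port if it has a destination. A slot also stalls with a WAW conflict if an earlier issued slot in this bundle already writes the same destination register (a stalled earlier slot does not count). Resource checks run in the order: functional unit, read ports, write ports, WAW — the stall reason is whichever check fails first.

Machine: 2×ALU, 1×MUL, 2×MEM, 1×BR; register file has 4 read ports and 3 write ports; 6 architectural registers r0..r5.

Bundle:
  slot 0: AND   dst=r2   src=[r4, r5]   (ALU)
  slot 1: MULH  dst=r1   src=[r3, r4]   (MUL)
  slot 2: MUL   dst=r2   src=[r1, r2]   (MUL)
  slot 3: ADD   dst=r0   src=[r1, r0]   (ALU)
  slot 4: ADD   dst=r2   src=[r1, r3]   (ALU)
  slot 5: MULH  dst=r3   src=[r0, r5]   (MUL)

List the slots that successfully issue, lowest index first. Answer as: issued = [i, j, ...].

  0. ALU→r2 ⇒ go  {1A/1Mu/2Ld/1B | 2r 2w}
  1. MUL→r1 ⇒ go  {1A/0Mu/2Ld/1B | 0r 1w}
  2. MUL→r2 ⇒ no(FU)  {1A/0Mu/2Ld/1B | 0r 1w}
  3. ALU→r0 ⇒ no(RD_PORT)  {1A/0Mu/2Ld/1B | 0r 1w}
  4. ALU→r2 ⇒ no(RD_PORT)  {1A/0Mu/2Ld/1B | 0r 1w}
  5. MUL→r3 ⇒ no(FU)  {1A/0Mu/2Ld/1B | 0r 1w}

issued = [0, 1]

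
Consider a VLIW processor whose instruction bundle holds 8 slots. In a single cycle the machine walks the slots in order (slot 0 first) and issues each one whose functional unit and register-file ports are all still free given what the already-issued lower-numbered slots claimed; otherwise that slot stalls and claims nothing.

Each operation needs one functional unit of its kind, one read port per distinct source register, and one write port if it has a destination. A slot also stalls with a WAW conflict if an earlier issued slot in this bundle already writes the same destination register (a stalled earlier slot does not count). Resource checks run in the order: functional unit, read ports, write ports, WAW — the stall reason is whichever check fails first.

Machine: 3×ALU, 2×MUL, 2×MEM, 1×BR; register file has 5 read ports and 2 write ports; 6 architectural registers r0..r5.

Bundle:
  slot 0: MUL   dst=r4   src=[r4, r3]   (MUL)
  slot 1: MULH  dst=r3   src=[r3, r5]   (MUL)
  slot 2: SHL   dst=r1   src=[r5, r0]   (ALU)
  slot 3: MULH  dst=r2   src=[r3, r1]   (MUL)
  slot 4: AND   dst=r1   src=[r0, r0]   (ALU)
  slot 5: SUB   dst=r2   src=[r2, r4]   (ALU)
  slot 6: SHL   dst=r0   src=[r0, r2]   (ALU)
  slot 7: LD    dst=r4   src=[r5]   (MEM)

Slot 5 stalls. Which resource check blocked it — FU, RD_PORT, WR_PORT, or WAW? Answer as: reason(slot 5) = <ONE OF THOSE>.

[0] MUL needs rd=2 wr=1: ok; after: ALU=3 MUL=1 MEM=2 BR=1, R=3, W=1
[1] MUL needs rd=2 wr=1: ok; after: ALU=3 MUL=0 MEM=2 BR=1, R=1, W=0
[2] ALU needs rd=2 wr=1: RD_PORT; after: ALU=3 MUL=0 MEM=2 BR=1, R=1, W=0
[3] MUL needs rd=2 wr=1: FU; after: ALU=3 MUL=0 MEM=2 BR=1, R=1, W=0
[4] ALU needs rd=1 wr=1: WR_PORT; after: ALU=3 MUL=0 MEM=2 BR=1, R=1, W=0
[5] ALU needs rd=2 wr=1: RD_PORT; after: ALU=3 MUL=0 MEM=2 BR=1, R=1, W=0
[6] ALU needs rd=2 wr=1: RD_PORT; after: ALU=3 MUL=0 MEM=2 BR=1, R=1, W=0
[7] MEM needs rd=1 wr=1: WR_PORT; after: ALU=3 MUL=0 MEM=2 BR=1, R=1, W=0

reason(slot 5) = RD_PORT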